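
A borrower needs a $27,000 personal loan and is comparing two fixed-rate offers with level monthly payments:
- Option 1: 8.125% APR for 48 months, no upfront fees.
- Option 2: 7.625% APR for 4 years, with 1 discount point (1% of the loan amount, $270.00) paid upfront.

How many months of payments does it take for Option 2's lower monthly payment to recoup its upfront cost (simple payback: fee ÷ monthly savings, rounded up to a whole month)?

Option 1: monthly rate = 8.125%/12 = 0.0067708; payment = 27,000 × 0.0067708 / (1 − (1+0.0067708)^−48) = $660.73.
Option 2: at 7.625% the monthly rate is 0.0063542, so the payment is 27,000 × 0.0063542 / (1 − 1.0063542^−48) = $654.41.
Monthly savings = $660.73 − $654.41 = $6.32.
Break-even = $270.00 / $6.32 = 42.72 → 43 months.

43 months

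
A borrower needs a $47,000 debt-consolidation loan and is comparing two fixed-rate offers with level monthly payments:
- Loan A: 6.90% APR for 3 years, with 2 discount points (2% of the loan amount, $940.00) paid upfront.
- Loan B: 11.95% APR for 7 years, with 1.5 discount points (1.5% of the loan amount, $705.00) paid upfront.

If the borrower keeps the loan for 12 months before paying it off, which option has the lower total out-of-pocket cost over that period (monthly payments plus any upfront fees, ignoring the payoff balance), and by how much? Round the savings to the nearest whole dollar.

Loan B by $7,683

Loan A: at 6.90% the monthly rate is 0.0057500, so the payment is 47,000 × 0.0057500 / (1 − 1.0057500^−36) = $1,449.08.
Loan B: at 11.95% the monthly rate is 0.0099583, so the payment is 47,000 × 0.0099583 / (1 − 1.0099583^−84) = $828.42.
Over 12 months: Loan A costs 12 × $1,449.08 + $940.00 = $18,328.96; Loan B costs 12 × $828.42 + $705.00 = $10,646.04.
Loan B is cheaper by $18,328.96 − $10,646.04 = $7,682.92.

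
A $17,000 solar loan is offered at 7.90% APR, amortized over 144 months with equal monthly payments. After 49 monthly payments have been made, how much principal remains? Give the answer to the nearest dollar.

$12,900

With monthly rate i = 7.9%/12 = 0.0065833, the balance after k of n payments is P · [(1+i)^n − (1+i)^k] / [(1+i)^n − 1].
(1+0.0065833)^144 = 2.57253843 and (1+0.0065833)^49 = 1.37923105, so the balance is 17,000 × (2.57253843 − 1.37923105) / (2.57253843 − 1) = $12,900.31.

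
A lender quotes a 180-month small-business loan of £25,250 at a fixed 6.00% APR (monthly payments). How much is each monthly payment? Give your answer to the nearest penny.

At 6.00% the monthly rate is 0.0050000, so the payment is 25,250 × 0.0050000 / (1 − 1.0050000^−180) = £213.07.

£213.07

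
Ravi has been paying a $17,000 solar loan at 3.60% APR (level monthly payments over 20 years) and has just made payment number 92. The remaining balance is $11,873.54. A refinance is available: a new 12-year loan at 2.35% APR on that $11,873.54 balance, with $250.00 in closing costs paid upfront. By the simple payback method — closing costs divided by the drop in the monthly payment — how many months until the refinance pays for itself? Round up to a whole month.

Current payment = 17,000 × 3.6%/12 / (1 − (1+0.0030000)^−240) = $99.47.
Refinanced payment = 11,873.54 × 0.0019583 / (1 − (1+0.0019583)^−144) = $94.71.
Monthly savings = $99.47 − $94.71 = $4.76.
Break-even = $250.00 / $4.76 = 52.52 → 53 months.

53 months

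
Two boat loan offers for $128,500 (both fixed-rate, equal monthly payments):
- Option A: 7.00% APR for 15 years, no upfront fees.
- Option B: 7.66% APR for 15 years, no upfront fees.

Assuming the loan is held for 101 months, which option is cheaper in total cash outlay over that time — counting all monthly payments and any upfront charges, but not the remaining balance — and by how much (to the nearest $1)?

Option A: monthly rate = 7%/12 = 0.0058333; payment = 128,500 × 0.0058333 / (1 − (1+0.0058333)^−180) = $1,154.99.
Option B: at 7.66% the monthly rate is 0.0063833, so the payment is 128,500 × 0.0063833 / (1 − 1.0063833^−180) = $1,202.92.
Over 101 months: Option A costs 101 × $1,154.99 = $116,653.99; Option B costs 101 × $1,202.92 = $121,494.92.
Option A is cheaper by $121,494.92 − $116,653.99 = $4,840.93.

Option A by $4,841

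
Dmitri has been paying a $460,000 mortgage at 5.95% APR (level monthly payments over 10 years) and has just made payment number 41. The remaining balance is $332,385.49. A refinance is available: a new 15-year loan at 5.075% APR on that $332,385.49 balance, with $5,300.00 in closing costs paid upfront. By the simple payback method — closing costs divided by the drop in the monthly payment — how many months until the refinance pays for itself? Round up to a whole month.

Current payment = 460,000 × 5.95%/12 / (1 − (1+0.0049583)^−120) = $5,095.40.
Refinanced payment = 332,385.49 × 0.0042292 / (1 − (1+0.0042292)^−180) = $2,641.49.
Monthly savings = $5,095.40 − $2,641.49 = $2,453.91.
Break-even = $5,300.00 / $2,453.91 = 2.16 → 3 months.

3 months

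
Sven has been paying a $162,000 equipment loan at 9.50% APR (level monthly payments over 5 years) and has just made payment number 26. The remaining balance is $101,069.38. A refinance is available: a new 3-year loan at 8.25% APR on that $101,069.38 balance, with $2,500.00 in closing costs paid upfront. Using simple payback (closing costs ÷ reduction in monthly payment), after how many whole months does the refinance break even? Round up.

Current payment = 162,000 × 9.5%/12 / (1 − (1+0.0079167)^−60) = $3,402.30.
Refinanced payment = 101,069.38 × 0.0068750 / (1 − (1+0.0068750)^−36) = $3,178.82.
Monthly savings = $3,402.30 − $3,178.82 = $223.48.
Break-even = $2,500.00 / $223.48 = 11.19 → 12 months.

12 months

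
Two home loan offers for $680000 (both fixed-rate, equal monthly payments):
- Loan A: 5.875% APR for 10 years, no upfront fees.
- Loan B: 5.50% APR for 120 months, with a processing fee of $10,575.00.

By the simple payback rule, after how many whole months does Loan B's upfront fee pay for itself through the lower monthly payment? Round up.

Loan A: monthly rate = 5.875%/12 = 0.0048958; payment = 680,000 × 0.0048958 / (1 − (1+0.0048958)^−120) = $7,506.78.
Loan B: at 5.50% the monthly rate is 0.0045833, so the payment is 680,000 × 0.0045833 / (1 − 1.0045833^−120) = $7,379.79.
Monthly savings = $7,506.78 − $7,379.79 = $126.99.
Break-even = $10,575.00 / $126.99 = 83.27 → 84 months.

84 months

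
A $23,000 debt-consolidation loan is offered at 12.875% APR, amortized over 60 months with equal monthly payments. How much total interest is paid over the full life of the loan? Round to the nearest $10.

$8,310

Monthly rate = 12.875%/12 = 0.0107292; payment = 23,000 × 0.0107292 / (1 − (1+0.0107292)^−60) = $521.85.
Total paid = 60 × $521.85 = $31,311.00; interest = $31,311.00 − $23,000 = $8,311.00.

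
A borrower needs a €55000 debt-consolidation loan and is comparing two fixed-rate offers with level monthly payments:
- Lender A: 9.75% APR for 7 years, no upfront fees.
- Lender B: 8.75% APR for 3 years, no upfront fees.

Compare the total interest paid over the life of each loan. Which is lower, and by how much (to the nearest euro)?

Lender B by €13,369

Lender A: monthly rate = 9.75%/12 = 0.0081250; payment = 55,000 × 0.0081250 / (1 − (1+0.0081250)^−84) = €905.98.
Total interest on Lender A = 84 × €905.98 − €55,000 = €21,102.32.
Lender B: at 8.75% the monthly rate is 0.0072917, so the payment is 55,000 × 0.0072917 / (1 − 1.0072917^−36) = €1,742.59.
Total interest on Lender B = 36 × €1,742.59 − €55,000 = €7,733.24.
Lender B is lower by €13,369.08.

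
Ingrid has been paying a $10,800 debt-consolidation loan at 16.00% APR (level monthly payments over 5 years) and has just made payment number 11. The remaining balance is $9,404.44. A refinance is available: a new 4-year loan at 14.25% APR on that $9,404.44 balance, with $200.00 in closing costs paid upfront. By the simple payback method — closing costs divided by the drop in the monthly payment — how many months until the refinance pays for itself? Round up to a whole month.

45 months

Current payment = 10,800 × 16%/12 / (1 − (1+0.0133333)^−60) = $262.64.
Refinanced payment = 9,404.44 × 0.0118750 / (1 − (1+0.0118750)^−48) = $258.17.
Monthly savings = $262.64 − $258.17 = $4.47.
Break-even = $200.00 / $4.47 = 44.74 → 45 months.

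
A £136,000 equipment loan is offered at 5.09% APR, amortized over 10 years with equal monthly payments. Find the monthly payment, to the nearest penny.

Monthly rate = 5.09%/12 = 0.0042417; payment = 136,000 × 0.0042417 / (1 − (1+0.0042417)^−120) = £1,448.48.

£1,448.48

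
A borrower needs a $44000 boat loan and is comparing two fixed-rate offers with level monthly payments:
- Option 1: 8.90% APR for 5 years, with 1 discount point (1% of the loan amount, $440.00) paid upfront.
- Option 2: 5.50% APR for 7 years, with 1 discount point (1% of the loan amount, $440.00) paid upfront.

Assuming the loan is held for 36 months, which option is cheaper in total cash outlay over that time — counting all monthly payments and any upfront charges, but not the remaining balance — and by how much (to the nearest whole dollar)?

Option 2 by $10,042

Option 1: at 8.90% the monthly rate is 0.0074167, so the payment is 44,000 × 0.0074167 / (1 − 1.0074167^−60) = $911.23.
Option 2: monthly rate = 5.5%/12 = 0.0045833; payment = 44,000 × 0.0045833 / (1 − (1+0.0045833)^−84) = $632.28.
Over 36 months: Option 1 costs 36 × $911.23 + $440.00 = $33,244.28; Option 2 costs 36 × $632.28 + $440.00 = $23,202.08.
Option 2 is cheaper by $33,244.28 − $23,202.08 = $10,042.20.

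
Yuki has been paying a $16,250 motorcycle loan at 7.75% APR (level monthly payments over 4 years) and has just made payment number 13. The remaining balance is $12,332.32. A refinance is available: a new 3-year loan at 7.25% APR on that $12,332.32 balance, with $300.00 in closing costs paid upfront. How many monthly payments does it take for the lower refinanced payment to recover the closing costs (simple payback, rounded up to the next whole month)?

24 months

Current payment = 16,250 × 7.75%/12 / (1 − (1+0.0064583)^−48) = $394.81.
Refinanced payment = 12,332.32 × 0.0060417 / (1 − (1+0.0060417)^−36) = $382.20.
Monthly savings = $394.81 − $382.20 = $12.61.
Break-even = $300.00 / $12.61 = 23.79 → 24 months.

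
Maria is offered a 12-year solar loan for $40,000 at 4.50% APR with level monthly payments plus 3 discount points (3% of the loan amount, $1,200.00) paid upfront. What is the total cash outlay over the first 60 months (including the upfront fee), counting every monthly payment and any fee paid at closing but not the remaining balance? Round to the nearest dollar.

$22,800

At 4.50% the monthly rate is 0.0037500, so the payment is 40,000 × 0.0037500 / (1 − 1.0037500^−144) = $360.00.
Total outlay = 60 × $360.00 + $1,200.00 = $22,800.00.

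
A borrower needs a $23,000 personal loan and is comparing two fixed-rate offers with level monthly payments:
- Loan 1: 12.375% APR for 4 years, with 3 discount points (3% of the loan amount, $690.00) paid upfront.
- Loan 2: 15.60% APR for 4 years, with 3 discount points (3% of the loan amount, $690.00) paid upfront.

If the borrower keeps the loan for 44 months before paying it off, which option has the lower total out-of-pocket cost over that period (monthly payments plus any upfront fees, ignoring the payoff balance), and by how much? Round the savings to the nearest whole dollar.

Loan 1: at 12.375% the monthly rate is 0.0103125, so the payment is 23,000 × 0.0103125 / (1 − 1.0103125^−48) = $609.92.
Loan 2: monthly rate = 15.6%/12 = 0.0130000; payment = 23,000 × 0.0130000 / (1 − (1+0.0130000)^−48) = $647.12.
Over 44 months: Loan 1 costs 44 × $609.92 + $690.00 = $27,526.48; Loan 2 costs 44 × $647.12 + $690.00 = $29,163.28.
Loan 1 is cheaper by $29,163.28 − $27,526.48 = $1,636.80.

Loan 1 by $1,637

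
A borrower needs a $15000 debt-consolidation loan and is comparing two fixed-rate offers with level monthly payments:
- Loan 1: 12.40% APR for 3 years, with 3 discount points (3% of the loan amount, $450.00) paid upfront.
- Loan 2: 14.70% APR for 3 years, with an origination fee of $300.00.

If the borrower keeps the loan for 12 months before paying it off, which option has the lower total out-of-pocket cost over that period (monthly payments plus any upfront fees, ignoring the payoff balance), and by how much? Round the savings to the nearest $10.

Loan 1 by $50

Loan 1: at 12.40% the monthly rate is 0.0103333, so the payment is 15,000 × 0.0103333 / (1 − 1.0103333^−36) = $501.09.
Loan 2: monthly rate = 14.7%/12 = 0.0122500; payment = 15,000 × 0.0122500 / (1 − (1+0.0122500)^−36) = $517.78.
Over 12 months: Loan 1 costs 12 × $501.09 + $450.00 = $6,463.08; Loan 2 costs 12 × $517.78 + $300.00 = $6,513.36.
Loan 1 is cheaper by $6,513.36 − $6,463.08 = $50.28.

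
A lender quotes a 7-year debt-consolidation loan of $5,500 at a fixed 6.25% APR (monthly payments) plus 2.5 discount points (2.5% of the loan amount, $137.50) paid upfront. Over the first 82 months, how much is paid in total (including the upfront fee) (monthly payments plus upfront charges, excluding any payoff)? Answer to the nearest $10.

$6,780

Monthly rate = 6.25%/12 = 0.0052083; payment = 5,500 × 0.0052083 / (1 − (1+0.0052083)^−84) = $81.01.
Total outlay = 82 × $81.01 + $137.50 = $6,780.32.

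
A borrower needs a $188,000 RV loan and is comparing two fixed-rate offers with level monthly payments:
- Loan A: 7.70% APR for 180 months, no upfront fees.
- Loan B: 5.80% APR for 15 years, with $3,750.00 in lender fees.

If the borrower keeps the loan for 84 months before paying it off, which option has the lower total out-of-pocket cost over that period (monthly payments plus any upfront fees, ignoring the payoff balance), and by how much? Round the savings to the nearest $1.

Loan B by $12,883

Loan A: at 7.70% the monthly rate is 0.0064167, so the payment is 188,000 × 0.0064167 / (1 − 1.0064167^−180) = $1,764.22.
Loan B: monthly rate = 5.8%/12 = 0.0048333; payment = 188,000 × 0.0048333 / (1 − (1+0.0048333)^−180) = $1,566.21.
Over 84 months: Loan A costs 84 × $1,764.22 = $148,194.48; Loan B costs 84 × $1,566.21 + $3,750.00 = $135,311.64.
Loan B is cheaper by $148,194.48 − $135,311.64 = $12,882.84.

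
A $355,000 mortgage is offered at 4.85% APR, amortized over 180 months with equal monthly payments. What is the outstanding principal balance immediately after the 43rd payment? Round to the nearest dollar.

With monthly rate i = 4.85%/12 = 0.0040417, the balance after k of n payments is P · [(1+i)^n − (1+i)^k] / [(1+i)^n − 1].
(1+0.0040417)^180 = 2.06686671 and (1+0.0040417)^43 = 1.18939099, so the balance is 355,000 × (2.06686671 − 1.18939099) / (2.06686671 − 1) = $291,980.13.

$291,980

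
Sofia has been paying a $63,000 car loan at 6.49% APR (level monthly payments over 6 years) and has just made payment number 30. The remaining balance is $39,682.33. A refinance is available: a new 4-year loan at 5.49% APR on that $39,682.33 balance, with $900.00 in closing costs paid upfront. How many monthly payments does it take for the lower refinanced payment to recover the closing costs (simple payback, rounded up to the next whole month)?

7 months

Current payment = 63,000 × 6.49%/12 / (1 − (1+0.0054083)^−72) = $1,058.73.
Refinanced payment = 39,682.33 × 0.0045750 / (1 − (1+0.0045750)^−48) = $922.69.
Monthly savings = $1,058.73 − $922.69 = $136.04.
Break-even = $900.00 / $136.04 = 6.62 → 7 months.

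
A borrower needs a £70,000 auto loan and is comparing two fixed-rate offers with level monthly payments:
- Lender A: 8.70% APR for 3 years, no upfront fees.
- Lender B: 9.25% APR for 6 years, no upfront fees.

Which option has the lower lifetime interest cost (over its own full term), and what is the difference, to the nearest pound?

Lender A: at 8.70% the monthly rate is 0.0072500, so the payment is 70,000 × 0.0072500 / (1 − 1.0072500^−36) = £2,216.22.
Total interest on Lender A = 36 × £2,216.22 − £70,000 = £9,783.92.
Lender B: at 9.25% the monthly rate is 0.0077083, so the payment is 70,000 × 0.0077083 / (1 − 1.0077083^−72) = £1,270.49.
Total interest on Lender B = 72 × £1,270.49 − £70,000 = £21,475.28.
Lender A is lower by £11,691.36.

Lender A by £11,691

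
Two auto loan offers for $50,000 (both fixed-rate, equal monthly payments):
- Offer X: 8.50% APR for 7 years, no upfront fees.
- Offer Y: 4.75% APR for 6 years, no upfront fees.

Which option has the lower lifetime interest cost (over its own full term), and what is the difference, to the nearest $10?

Offer Y by $8,950

Offer X: at 8.50% the monthly rate is 0.0070833, so the payment is 50,000 × 0.0070833 / (1 − 1.0070833^−84) = $791.82.
Total interest on Offer X = 84 × $791.82 − $50,000 = $16,512.88.
Offer Y: monthly rate = 4.75%/12 = 0.0039583; payment = 50,000 × 0.0039583 / (1 − (1+0.0039583)^−72) = $799.46.
Total interest on Offer Y = 72 × $799.46 − $50,000 = $7,561.12.
Offer Y is lower by $8,951.76.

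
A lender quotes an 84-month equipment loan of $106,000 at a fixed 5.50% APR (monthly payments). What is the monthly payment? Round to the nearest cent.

Monthly rate = 5.5%/12 = 0.0045833; payment = 106,000 × 0.0045833 / (1 − (1+0.0045833)^−84) = $1,523.22.

$1,523.22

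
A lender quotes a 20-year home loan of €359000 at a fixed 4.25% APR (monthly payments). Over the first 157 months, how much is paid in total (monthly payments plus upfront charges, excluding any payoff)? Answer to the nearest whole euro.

€349,019

At 4.25% the monthly rate is 0.0035417, so the payment is 359,000 × 0.0035417 / (1 − 1.0035417^−240) = €2,223.05.
Total outlay = 157 × €2,223.05 = €349,018.85.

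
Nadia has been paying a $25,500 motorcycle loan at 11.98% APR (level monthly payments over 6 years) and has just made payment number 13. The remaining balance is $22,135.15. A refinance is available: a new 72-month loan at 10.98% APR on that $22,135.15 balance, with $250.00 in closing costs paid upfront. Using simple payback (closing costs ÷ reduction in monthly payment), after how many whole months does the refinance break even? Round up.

4 months

Current payment = 25,500 × 11.98%/12 / (1 − (1+0.0099833)^−72) = $498.26.
Refinanced payment = 22,135.15 × 0.0091500 / (1 − (1+0.0091500)^−72) = $421.10.
Monthly savings = $498.26 − $421.10 = $77.16.
Break-even = $250.00 / $77.16 = 3.24 → 4 months.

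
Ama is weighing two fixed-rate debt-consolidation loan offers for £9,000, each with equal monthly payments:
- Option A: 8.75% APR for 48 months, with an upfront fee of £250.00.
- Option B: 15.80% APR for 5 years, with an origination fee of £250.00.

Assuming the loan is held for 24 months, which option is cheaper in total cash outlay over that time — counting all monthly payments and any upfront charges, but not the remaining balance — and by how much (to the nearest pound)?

Option A: monthly rate = 8.75%/12 = 0.0072917; payment = 9,000 × 0.0072917 / (1 − (1+0.0072917)^−48) = £222.90.
Option B: monthly rate = 15.8%/12 = 0.0131667; payment = 9,000 × 0.0131667 / (1 − (1+0.0131667)^−60) = £217.91.
Over 24 months: Option A costs 24 × £222.90 + £250.00 = £5,599.60; Option B costs 24 × £217.91 + £250.00 = £5,479.84.
Option B is cheaper by £5,599.60 − £5,479.84 = £119.76.

Option B by £120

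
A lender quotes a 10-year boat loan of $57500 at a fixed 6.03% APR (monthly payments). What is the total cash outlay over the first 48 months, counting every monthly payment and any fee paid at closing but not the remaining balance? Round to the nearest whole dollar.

Monthly rate = 6.03%/12 = 0.0050250; payment = 57,500 × 0.0050250 / (1 − (1+0.0050250)^−120) = $639.23.
Total outlay = 48 × $639.23 = $30,683.04.

$30,683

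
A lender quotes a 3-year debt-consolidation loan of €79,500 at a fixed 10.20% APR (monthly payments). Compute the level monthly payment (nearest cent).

€2,572.71

At 10.20% the monthly rate is 0.0085000, so the payment is 79,500 × 0.0085000 / (1 − 1.0085000^−36) = €2,572.71.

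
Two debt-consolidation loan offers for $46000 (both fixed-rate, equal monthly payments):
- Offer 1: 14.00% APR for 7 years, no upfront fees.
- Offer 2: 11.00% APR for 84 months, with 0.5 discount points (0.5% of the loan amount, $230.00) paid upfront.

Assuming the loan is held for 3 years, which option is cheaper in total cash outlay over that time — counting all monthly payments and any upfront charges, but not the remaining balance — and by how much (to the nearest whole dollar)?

Offer 2 by $2,449

Offer 1: at 14.00% the monthly rate is 0.0116667, so the payment is 46,000 × 0.0116667 / (1 − 1.0116667^−84) = $862.04.
Offer 2: monthly rate = 11%/12 = 0.0091667; payment = 46,000 × 0.0091667 / (1 − (1+0.0091667)^−84) = $787.63.
Over 36 months: Offer 1 costs 36 × $862.04 = $31,033.44; Offer 2 costs 36 × $787.63 + $230.00 = $28,584.68.
Offer 2 is cheaper by $31,033.44 − $28,584.68 = $2,448.76.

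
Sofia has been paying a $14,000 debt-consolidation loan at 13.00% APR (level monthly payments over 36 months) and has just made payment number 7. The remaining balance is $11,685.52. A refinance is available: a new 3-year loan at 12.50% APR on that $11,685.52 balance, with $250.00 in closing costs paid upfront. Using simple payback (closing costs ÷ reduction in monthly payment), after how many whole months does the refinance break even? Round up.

Current payment = 14,000 × 13%/12 / (1 − (1+0.0108333)^−36) = $471.72.
Refinanced payment = 11,685.52 × 0.0104167 / (1 − (1+0.0104167)^−36) = $390.92.
Monthly savings = $471.72 − $390.92 = $80.80.
Break-even = $250.00 / $80.80 = 3.09 → 4 months.

4 months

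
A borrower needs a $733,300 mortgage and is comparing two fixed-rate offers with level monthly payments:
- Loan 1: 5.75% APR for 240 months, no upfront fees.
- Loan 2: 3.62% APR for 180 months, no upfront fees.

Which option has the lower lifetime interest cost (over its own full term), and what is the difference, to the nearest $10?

Loan 1: at 5.75% the monthly rate is 0.0047917, so the payment is 733,300 × 0.0047917 / (1 − 1.0047917^−240) = $5,148.38.
Total interest on Loan 1 = 240 × $5,148.38 − $733,300 = $502,311.20.
Loan 2: monthly rate = 3.62%/12 = 0.0030167; payment = 733,300 × 0.0030167 / (1 − (1+0.0030167)^−180) = $5,285.55.
Total interest on Loan 2 = 180 × $5,285.55 − $733,300 = $218,099.00.
Loan 2 is lower by $284,212.20.

Loan 2 by $284,210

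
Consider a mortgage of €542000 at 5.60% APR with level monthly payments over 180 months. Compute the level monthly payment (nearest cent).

At 5.60% the monthly rate is 0.0046667, so the payment is 542,000 × 0.0046667 / (1 − 1.0046667^−180) = €4,457.41.

€4,457.41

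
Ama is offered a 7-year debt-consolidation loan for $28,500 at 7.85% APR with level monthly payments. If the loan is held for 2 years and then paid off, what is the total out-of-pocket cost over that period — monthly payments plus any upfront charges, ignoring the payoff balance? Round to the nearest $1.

At 7.85% the monthly rate is 0.0065417, so the payment is 28,500 × 0.0065417 / (1 − 1.0065417^−84) = $442.08.
Total outlay = 24 × $442.08 = $10,609.92.

$10,610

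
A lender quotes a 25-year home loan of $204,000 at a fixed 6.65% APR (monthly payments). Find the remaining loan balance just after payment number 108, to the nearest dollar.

$164,798

With monthly rate i = 6.65%/12 = 0.0055417, the balance after k of n payments is P · [(1+i)^n − (1+i)^k] / [(1+i)^n − 1].
(1+0.0055417)^300 = 5.24833266 and (1+0.0055417)^108 = 1.81638408, so the balance is 204,000 × (5.24833266 − 1.81638408) / (5.24833266 − 1) = $164,798.18.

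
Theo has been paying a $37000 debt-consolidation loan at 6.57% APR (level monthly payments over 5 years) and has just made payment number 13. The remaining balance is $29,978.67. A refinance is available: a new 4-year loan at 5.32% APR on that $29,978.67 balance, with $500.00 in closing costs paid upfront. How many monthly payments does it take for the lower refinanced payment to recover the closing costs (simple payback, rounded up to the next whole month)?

17 months

Current payment = 37,000 × 6.57%/12 / (1 − (1+0.0054750)^−60) = $725.16.
Refinanced payment = 29,978.67 × 0.0044333 / (1 − (1+0.0044333)^−48) = $694.74.
Monthly savings = $725.16 − $694.74 = $30.42.
Break-even = $500.00 / $30.42 = 16.44 → 17 months.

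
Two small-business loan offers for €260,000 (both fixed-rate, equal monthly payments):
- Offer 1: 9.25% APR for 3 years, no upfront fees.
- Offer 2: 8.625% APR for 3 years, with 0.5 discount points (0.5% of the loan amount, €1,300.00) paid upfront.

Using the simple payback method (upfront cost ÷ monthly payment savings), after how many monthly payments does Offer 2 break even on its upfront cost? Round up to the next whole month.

Offer 1: monthly rate = 9.25%/12 = 0.0077083; payment = 260,000 × 0.0077083 / (1 − (1+0.0077083)^−36) = €8,298.22.
Offer 2: at 8.625% the monthly rate is 0.0071875, so the payment is 260,000 × 0.0071875 / (1 − 1.0071875^−36) = €8,222.63.
Monthly savings = €8,298.22 − €8,222.63 = €75.59.
Break-even = €1,300.00 / €75.59 = 17.20 → 18 months.

18 months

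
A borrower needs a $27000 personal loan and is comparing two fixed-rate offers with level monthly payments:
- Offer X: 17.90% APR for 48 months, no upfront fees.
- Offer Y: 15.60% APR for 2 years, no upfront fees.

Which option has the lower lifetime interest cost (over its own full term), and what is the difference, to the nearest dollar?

Offer X: monthly rate = 17.9%/12 = 0.0149167; payment = 27,000 × 0.0149167 / (1 − (1+0.0149167)^−48) = $791.71.
Total interest on Offer X = 48 × $791.71 − $27,000 = $11,002.08.
Offer Y: monthly rate = 15.6%/12 = 0.0130000; payment = 27,000 × 0.0130000 / (1 − (1+0.0130000)^−24) = $1,316.85.
Total interest on Offer Y = 24 × $1,316.85 − $27,000 = $4,604.40.
Offer Y is lower by $6,397.68.

Offer Y by $6,398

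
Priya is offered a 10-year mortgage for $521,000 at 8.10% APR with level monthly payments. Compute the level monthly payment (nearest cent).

Monthly rate = 8.1%/12 = 0.0067500; payment = 521,000 × 0.0067500 / (1 − (1+0.0067500)^−120) = $6,348.73.

$6,348.73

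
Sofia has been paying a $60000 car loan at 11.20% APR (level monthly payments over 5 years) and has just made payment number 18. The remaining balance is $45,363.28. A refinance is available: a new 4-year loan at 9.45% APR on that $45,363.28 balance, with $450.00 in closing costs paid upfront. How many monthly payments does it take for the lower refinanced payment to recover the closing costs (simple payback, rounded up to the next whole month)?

3 months

Current payment = 60,000 × 11.2%/12 / (1 − (1+0.0093333)^−60) = $1,310.54.
Refinanced payment = 45,363.28 × 0.0078750 / (1 − (1+0.0078750)^−48) = $1,138.59.
Monthly savings = $1,310.54 − $1,138.59 = $171.95.
Break-even = $450.00 / $171.95 = 2.62 → 3 months.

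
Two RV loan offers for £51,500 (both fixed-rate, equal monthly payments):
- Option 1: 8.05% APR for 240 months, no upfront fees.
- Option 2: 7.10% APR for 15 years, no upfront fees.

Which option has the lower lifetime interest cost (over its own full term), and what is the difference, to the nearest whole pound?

Option 1: monthly rate = 8.05%/12 = 0.0067083; payment = 51,500 × 0.0067083 / (1 − (1+0.0067083)^−240) = £432.37.
Total interest on Option 1 = 240 × £432.37 − £51,500 = £52,268.80.
Option 2: monthly rate = 7.1%/12 = 0.0059167; payment = 51,500 × 0.0059167 / (1 − (1+0.0059167)^−180) = £465.78.
Total interest on Option 2 = 180 × £465.78 − £51,500 = £32,340.40.
Option 2 is lower by £19,928.40.

Option 2 by £19,928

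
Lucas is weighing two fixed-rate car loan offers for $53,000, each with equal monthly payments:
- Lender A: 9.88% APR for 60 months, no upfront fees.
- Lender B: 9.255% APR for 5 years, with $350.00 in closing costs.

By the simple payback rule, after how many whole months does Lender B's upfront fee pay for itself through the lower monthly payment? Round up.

22 months

Lender A: at 9.88% the monthly rate is 0.0082333, so the payment is 53,000 × 0.0082333 / (1 − 1.0082333^−60) = $1,122.97.
Lender B: at 9.255% the monthly rate is 0.0077125, so the payment is 53,000 × 0.0077125 / (1 − 1.0077125^−60) = $1,106.76.
Monthly savings = $1,122.97 − $1,106.76 = $16.21.
Break-even = $350.00 / $16.21 = 21.59 → 22 months.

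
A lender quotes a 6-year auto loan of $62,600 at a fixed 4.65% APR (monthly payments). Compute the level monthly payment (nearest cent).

$998.04

Monthly rate = 4.65%/12 = 0.0038750; payment = 62,600 × 0.0038750 / (1 − (1+0.0038750)^−72) = $998.04.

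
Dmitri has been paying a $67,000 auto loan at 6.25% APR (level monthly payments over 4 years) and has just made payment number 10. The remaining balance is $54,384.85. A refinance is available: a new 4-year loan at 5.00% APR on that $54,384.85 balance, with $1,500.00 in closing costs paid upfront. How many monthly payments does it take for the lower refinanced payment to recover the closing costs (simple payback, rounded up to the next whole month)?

5 months

Current payment = 67,000 × 6.25%/12 / (1 − (1+0.0052083)^−48) = $1,581.19.
Refinanced payment = 54,384.85 × 0.0041667 / (1 − (1+0.0041667)^−48) = $1,252.44.
Monthly savings = $1,581.19 − $1,252.44 = $328.75.
Break-even = $1,500.00 / $328.75 = 4.56 → 5 months.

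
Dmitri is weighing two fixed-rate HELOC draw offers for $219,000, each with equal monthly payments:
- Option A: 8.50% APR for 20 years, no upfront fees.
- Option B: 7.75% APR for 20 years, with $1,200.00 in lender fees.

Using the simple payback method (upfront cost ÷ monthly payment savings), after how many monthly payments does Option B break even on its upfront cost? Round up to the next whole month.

Option A: at 8.50% the monthly rate is 0.0070833, so the payment is 219,000 × 0.0070833 / (1 − 1.0070833^−240) = $1,900.53.
Option B: at 7.75% the monthly rate is 0.0064583, so the payment is 219,000 × 0.0064583 / (1 − 1.0064583^−240) = $1,797.88.
Monthly savings = $1,900.53 − $1,797.88 = $102.65.
Break-even = $1,200.00 / $102.65 = 11.69 → 12 months.

12 months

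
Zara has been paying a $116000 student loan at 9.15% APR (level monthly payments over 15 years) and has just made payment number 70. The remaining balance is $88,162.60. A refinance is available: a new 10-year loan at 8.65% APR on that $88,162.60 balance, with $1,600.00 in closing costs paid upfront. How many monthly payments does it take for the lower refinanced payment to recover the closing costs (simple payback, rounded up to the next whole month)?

19 months

Current payment = 116,000 × 9.15%/12 / (1 − (1+0.0076250)^−180) = $1,186.92.
Refinanced payment = 88,162.60 × 0.0072083 / (1 − (1+0.0072083)^−120) = $1,100.18.
Monthly savings = $1,186.92 − $1,100.18 = $86.74.
Break-even = $1,600.00 / $86.74 = 18.45 → 19 months.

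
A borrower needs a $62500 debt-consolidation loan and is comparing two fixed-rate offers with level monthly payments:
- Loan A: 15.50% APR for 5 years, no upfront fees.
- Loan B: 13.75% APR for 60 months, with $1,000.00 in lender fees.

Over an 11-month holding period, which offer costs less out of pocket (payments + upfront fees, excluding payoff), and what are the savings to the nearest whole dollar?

Loan A by $371

Loan A: at 15.50% the monthly rate is 0.0129167, so the payment is 62,500 × 0.0129167 / (1 − 1.0129167^−60) = $1,503.32.
Loan B: at 13.75% the monthly rate is 0.0114583, so the payment is 62,500 × 0.0114583 / (1 − 1.0114583^−60) = $1,446.18.
Over 11 months: Loan A costs 11 × $1,503.32 = $16,536.52; Loan B costs 11 × $1,446.18 + $1,000.00 = $16,907.98.
Loan A is cheaper by $16,907.98 − $16,536.52 = $371.46.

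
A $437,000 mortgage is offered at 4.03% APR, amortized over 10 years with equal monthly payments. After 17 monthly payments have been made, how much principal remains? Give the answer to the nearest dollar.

With monthly rate i = 4.03%/12 = 0.0033583, the balance after k of n payments is P · [(1+i)^n − (1+i)^k] / [(1+i)^n − 1].
(1+0.0033583)^120 = 1.49529694 and (1+0.0033583)^17 = 1.05865159, so the balance is 437,000 × (1.49529694 − 1.05865159) / (1.49529694 − 1) = $385,251.76.

$385,252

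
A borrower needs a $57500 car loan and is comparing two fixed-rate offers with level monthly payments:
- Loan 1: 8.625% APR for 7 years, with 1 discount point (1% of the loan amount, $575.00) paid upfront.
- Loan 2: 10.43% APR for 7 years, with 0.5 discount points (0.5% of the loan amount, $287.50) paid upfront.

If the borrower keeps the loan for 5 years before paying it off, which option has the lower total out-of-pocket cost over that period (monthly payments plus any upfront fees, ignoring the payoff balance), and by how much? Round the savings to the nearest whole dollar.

Loan 1: monthly rate = 8.625%/12 = 0.0071875; payment = 57,500 × 0.0071875 / (1 − (1+0.0071875)^−84) = $914.22.
Loan 2: at 10.43% the monthly rate is 0.0086917, so the payment is 57,500 × 0.0086917 / (1 − 1.0086917^−84) = $967.39.
Over 60 months: Loan 1 costs 60 × $914.22 + $575.00 = $55,428.20; Loan 2 costs 60 × $967.39 + $287.50 = $58,330.90.
Loan 1 is cheaper by $58,330.90 − $55,428.20 = $2,902.70.

Loan 1 by $2,903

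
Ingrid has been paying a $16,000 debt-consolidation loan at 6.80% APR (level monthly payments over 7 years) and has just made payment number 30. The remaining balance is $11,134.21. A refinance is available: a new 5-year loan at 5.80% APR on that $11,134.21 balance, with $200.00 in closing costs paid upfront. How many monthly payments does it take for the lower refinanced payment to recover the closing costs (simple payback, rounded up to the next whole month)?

Current payment = 16,000 × 6.8%/12 / (1 − (1+0.0056667)^−84) = $239.92.
Refinanced payment = 11,134.21 × 0.0048333 / (1 − (1+0.0048333)^−60) = $214.22.
Monthly savings = $239.92 − $214.22 = $25.70.
Break-even = $200.00 / $25.70 = 7.78 → 8 months.

8 months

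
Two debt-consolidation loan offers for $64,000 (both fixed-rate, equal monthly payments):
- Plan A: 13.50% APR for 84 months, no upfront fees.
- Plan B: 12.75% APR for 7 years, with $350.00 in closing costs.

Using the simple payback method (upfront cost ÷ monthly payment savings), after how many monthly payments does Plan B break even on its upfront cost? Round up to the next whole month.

Plan A: at 13.50% the monthly rate is 0.0112500, so the payment is 64,000 × 0.0112500 / (1 − 1.0112500^−84) = $1,181.75.
Plan B: at 12.75% the monthly rate is 0.0106250, so the payment is 64,000 × 0.0106250 / (1 − 1.0106250^−84) = $1,155.60.
Monthly savings = $1,181.75 − $1,155.60 = $26.15.
Break-even = $350.00 / $26.15 = 13.38 → 14 months.

14 months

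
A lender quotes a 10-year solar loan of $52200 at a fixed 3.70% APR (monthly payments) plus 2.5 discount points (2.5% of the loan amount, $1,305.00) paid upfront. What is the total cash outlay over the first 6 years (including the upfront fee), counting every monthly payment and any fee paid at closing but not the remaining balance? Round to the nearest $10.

Monthly rate = 3.7%/12 = 0.0030833; payment = 52,200 × 0.0030833 / (1 − (1+0.0030833)^−120) = $521.09.
Total outlay = 72 × $521.09 + $1,305.00 = $38,823.48.

$38,820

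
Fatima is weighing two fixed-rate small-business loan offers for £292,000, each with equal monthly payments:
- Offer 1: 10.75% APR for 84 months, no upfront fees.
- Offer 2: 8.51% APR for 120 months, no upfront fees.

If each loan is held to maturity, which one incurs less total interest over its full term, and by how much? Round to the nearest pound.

Offer 1 by £17,871

Offer 1: monthly rate = 10.75%/12 = 0.0089583; payment = 292,000 × 0.0089583 / (1 − (1+0.0089583)^−84) = £4,961.45.
Total interest on Offer 1 = 84 × £4,961.45 − £292,000 = £124,761.80.
Offer 2: monthly rate = 8.51%/12 = 0.0070917; payment = 292,000 × 0.0070917 / (1 − (1+0.0070917)^−120) = £3,621.94.
Total interest on Offer 2 = 120 × £3,621.94 − £292,000 = £142,632.80.
Offer 1 is lower by £17,871.00.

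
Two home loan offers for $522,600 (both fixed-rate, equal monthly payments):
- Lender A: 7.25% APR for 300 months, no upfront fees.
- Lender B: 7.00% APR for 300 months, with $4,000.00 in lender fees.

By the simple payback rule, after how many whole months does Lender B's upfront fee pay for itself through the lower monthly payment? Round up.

Lender A: monthly rate = 7.25%/12 = 0.0060417; payment = 522,600 × 0.0060417 / (1 − (1+0.0060417)^−300) = $3,777.39.
Lender B: at 7.00% the monthly rate is 0.0058333, so the payment is 522,600 × 0.0058333 / (1 − 1.0058333^−300) = $3,693.63.
Monthly savings = $3,777.39 − $3,693.63 = $83.76.
Break-even = $4,000.00 / $83.76 = 47.76 → 48 months.

48 months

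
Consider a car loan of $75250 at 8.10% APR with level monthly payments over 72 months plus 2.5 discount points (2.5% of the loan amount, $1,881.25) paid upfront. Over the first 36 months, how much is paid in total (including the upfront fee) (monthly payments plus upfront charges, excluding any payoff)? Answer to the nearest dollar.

At 8.10% the monthly rate is 0.0067500, so the payment is 75,250 × 0.0067500 / (1 − 1.0067500^−72) = $1,323.05.
Total outlay = 36 × $1,323.05 + $1,881.25 = $49,511.05.

$49,511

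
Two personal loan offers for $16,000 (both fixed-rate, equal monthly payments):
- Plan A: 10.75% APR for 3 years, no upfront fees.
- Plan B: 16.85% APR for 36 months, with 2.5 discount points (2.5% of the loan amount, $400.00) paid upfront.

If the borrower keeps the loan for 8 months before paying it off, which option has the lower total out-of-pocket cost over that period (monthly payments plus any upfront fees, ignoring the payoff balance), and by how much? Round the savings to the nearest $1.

Plan A: monthly rate = 10.75%/12 = 0.0089583; payment = 16,000 × 0.0089583 / (1 − (1+0.0089583)^−36) = $521.93.
Plan B: monthly rate = 16.85%/12 = 0.0140417; payment = 16,000 × 0.0140417 / (1 − (1+0.0140417)^−36) = $569.25.
Over 8 months: Plan A costs 8 × $521.93 = $4,175.44; Plan B costs 8 × $569.25 + $400.00 = $4,954.00.
Plan A is cheaper by $4,954.00 − $4,175.44 = $778.56.

Plan A by $779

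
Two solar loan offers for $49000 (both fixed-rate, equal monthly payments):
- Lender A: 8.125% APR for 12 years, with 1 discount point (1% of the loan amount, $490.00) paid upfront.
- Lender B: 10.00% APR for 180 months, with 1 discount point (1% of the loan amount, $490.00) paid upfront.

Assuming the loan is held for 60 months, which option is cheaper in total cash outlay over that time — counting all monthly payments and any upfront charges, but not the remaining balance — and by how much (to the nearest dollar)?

Lender A: monthly rate = 8.125%/12 = 0.0067708; payment = 49,000 × 0.0067708 / (1 − (1+0.0067708)^−144) = $533.77.
Lender B: at 10.00% the monthly rate is 0.0083333, so the payment is 49,000 × 0.0083333 / (1 − 1.0083333^−180) = $526.56.
Over 60 months: Lender A costs 60 × $533.77 + $490.00 = $32,516.20; Lender B costs 60 × $526.56 + $490.00 = $32,083.60.
Lender B is cheaper by $32,516.20 − $32,083.60 = $432.60.

Lender B by $433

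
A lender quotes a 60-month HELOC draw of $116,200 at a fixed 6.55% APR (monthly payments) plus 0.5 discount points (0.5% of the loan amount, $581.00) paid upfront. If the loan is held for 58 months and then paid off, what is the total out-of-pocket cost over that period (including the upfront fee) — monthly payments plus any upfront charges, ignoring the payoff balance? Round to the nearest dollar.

$132,607

At 6.55% the monthly rate is 0.0054583, so the payment is 116,200 × 0.0054583 / (1 − 1.0054583^−60) = $2,276.31.
Total outlay = 58 × $2,276.31 + $581.00 = $132,606.98.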